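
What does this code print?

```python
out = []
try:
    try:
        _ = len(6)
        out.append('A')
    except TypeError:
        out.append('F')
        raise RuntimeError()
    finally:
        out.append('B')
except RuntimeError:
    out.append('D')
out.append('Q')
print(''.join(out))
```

Execution trace: 'F' (inner except TypeError) → 'B' (inner finally) → 'D' (outer except RuntimeError) → 'Q' (after the try/except). Output: FBDQ

Answer: FBDQ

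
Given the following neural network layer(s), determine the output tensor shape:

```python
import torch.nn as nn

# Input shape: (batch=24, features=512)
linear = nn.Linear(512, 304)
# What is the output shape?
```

Input: (24, 512) -> Output: (24, 304)

Answer: (24, 304)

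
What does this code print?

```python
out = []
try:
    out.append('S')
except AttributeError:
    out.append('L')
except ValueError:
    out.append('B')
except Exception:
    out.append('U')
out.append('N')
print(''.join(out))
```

Execution trace: 'S' (try body, no exception) → 'N' (after the try/except). Output: SN

Answer: SN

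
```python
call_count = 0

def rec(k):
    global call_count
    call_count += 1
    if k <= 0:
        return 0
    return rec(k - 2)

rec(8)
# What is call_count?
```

Linear recursion stepping by 2: 5 calls from k=8 down to ≤0.

Answer: 5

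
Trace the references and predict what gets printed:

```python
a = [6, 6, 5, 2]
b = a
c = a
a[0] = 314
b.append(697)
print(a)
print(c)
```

Key concept: multiple aliases.
Step by step:
`a = [6, 6, 5, 2]` → a = [6, 6, 5, 2]
`b = a` → b = [6, 6, 5, 2] (same object as a)
`c = a` → c = [6, 6, 5, 2] (same object as a, b)
`a[0] = 314` → a = [314, 6, 5, 2] (same object as b, c); b = [314, 6, 5, 2] (same object as a, c); c = [314, 6, 5, 2] (same object as a, b)
`b.append(697)` → a = [314, 6, 5, 2, 697] (same object as b, c); b = [314, 6, 5, 2, 697] (same object as a, c); c = [314, 6, 5, 2, 697] (same object as a, b)
`print(a)` → prints [314, 6, 5, 2, 697]
`print(c)` → prints [314, 6, 5, 2, 697]

Answer:
[314, 6, 5, 2, 697]
[314, 6, 5, 2, 697]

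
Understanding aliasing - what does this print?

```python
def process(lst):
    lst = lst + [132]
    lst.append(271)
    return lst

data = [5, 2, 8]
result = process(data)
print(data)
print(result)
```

Key concept: rebinding parameter vs mutation.
Step by step:
`data = [5, 2, 8]` → data = [5, 2, 8]
`result = process(data)` → result = [5, 2, 8, 132, 271]
`print(data)` → prints [5, 2, 8]
`print(result)` → prints [5, 2, 8, 132, 271]

Answer:
[5, 2, 8]
[5, 2, 8, 132, 271]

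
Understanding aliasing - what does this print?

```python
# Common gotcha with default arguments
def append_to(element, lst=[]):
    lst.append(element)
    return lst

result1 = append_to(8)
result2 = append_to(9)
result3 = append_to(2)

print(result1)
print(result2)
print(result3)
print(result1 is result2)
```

Key concept: mutable default argument gotcha.
Step by step:
`result1 = append_to(8)` → result1 = [8]
`result2 = append_to(9)` → result1 = [8, 9] (same object as result2); result2 = [8, 9] (same object as result1)
`result3 = append_to(2)` → result1 = [8, 9, 2] (same object as result2, result3); result2 = [8, 9, 2] (same object as result1, result3); result3 = [8, 9, 2] (same object as result1, result2)
`print(result1)` → prints [8, 9, 2]
`print(result2)` → prints [8, 9, 2]
`print(result3)` → prints [8, 9, 2]
`print(result1 is result2)` → prints True

Answer:
[8, 9, 2]
[8, 9, 2]
[8, 9, 2]
True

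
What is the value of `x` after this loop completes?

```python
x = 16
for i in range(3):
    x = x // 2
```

Halve 3 times: 16 // 2^3 = 2
`x` takes the values: 16 → 8 → 4 → 2

Answer: 2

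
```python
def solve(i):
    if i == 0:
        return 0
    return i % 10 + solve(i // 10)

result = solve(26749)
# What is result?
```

Sum of digits of 26749: 9 + 4 + 7 + 6 + 2 = 28

Answer: 28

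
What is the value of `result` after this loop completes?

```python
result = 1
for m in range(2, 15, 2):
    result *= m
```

Product of even numbers 2 to 14
`result` takes the values: 1 → 2 → 8 → 48 → 384 → 3840 → 46080 → 645120

Answer: 645120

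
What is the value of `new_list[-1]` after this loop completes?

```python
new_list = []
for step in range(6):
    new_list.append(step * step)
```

Last element of squares 0 to 5
`new_list` takes the values: [] → [0] → [0, 1] → [0, 1, 4] → [0, 1, 4, 9] → [0, 1, 4, 9, 16] → [0, 1, 4, 9, 16, 25]
So `new_list[-1]` = 25

Answer: 25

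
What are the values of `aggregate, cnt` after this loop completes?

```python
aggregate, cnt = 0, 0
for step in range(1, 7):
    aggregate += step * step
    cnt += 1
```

Sum of squares and count
`aggregate, cnt` takes the values: (0, 0) → (1, 0) → (1, 1) → (5, 1) → (5, 2) → (14, 2) → (14, 3) → (30, 3) → (30, 4) → (55, 4) → (55, 5) → (91, 5) → (91, 6)

Answer: 91, 6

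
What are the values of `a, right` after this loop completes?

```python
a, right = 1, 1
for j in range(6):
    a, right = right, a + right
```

Fibonacci: after 6 iterations
`a, right` takes the values: (1, 1) → (1, 2) → (2, 3) → (3, 5) → (5, 8) → (8, 13) → (13, 21)

Answer: 13, 21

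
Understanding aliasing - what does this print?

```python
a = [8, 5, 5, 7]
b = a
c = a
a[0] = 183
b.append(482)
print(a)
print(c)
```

Key concept: multiple aliases.
Step by step:
`a = [8, 5, 5, 7]` → a = [8, 5, 5, 7]
`b = a` → b = [8, 5, 5, 7] (same object as a)
`c = a` → c = [8, 5, 5, 7] (same object as a, b)
`a[0] = 183` → a = [183, 5, 5, 7] (same object as b, c); b = [183, 5, 5, 7] (same object as a, c); c = [183, 5, 5, 7] (same object as a, b)
`b.append(482)` → a = [183, 5, 5, 7, 482] (same object as b, c); b = [183, 5, 5, 7, 482] (same object as a, c); c = [183, 5, 5, 7, 482] (same object as a, b)
`print(a)` → prints [183, 5, 5, 7, 482]
`print(c)` → prints [183, 5, 5, 7, 482]

Answer:
[183, 5, 5, 7, 482]
[183, 5, 5, 7, 482]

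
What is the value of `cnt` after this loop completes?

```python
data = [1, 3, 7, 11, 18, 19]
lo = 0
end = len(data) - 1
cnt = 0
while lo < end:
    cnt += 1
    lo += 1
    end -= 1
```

Iterations until pointers meet (list length 6)
`cnt` takes the values: 0 → 1 → 2 → 3

Answer: 3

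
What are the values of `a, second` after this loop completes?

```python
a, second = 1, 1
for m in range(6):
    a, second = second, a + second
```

Fibonacci: after 6 iterations
`a, second` takes the values: (1, 1) → (1, 2) → (2, 3) → (3, 5) → (5, 8) → (8, 13) → (13, 21)

Answer: 13, 21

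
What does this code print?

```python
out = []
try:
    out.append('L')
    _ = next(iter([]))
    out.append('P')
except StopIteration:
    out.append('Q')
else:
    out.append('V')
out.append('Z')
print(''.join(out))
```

Execution trace: 'L' (try body) → 'Q' (except StopIteration) → 'Z' (after the try/except). Output: LQZ

Answer: LQZ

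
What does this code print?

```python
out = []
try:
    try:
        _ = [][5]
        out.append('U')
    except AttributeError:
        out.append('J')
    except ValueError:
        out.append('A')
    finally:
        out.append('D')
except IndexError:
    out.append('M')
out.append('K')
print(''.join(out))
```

Execution trace: 'D' (finally) → 'M' (outer except IndexError) → 'K' (after the try/except). Output: DMK

Answer: DMK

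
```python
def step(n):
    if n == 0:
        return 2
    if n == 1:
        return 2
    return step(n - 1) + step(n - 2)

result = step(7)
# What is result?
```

Build up from base cases: step(0)=2, step(1)=2, step(2)=4, step(3)=6, step(4)=10, step(5)=16, step(6)=26, ..., step(7)=42

Answer: 42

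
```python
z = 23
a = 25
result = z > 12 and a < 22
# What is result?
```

Trace:
`z = 23` → z = 23
`a = 25` → a = 25
`result = z > 12 and a < 22` → result = False
So result = False

Answer: False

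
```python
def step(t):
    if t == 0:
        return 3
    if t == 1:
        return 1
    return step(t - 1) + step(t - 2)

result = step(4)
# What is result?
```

Build up from base cases: step(0)=3, step(1)=1, step(2)=4, step(3)=5, step(4)=9

Answer: 9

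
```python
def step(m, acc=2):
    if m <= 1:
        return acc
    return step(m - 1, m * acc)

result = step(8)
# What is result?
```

Accumulator trace (n, acc): (8, 2) -> (7, 16) -> (6, 112) -> (5, 672) -> (4, 3360) -> (3, 13440) -> (2, 40320) -> (1, 80640) -> return 80640

Answer: 80640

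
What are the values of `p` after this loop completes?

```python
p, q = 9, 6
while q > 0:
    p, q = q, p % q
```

GCD of 9 and 6
`p` takes the values: 9 → 6 → 3

Answer: 3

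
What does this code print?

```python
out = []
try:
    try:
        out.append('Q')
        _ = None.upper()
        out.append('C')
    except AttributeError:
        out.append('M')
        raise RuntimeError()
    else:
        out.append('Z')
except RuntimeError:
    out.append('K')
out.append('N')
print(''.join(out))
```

Execution trace: 'Q' (inner try body) → 'M' (inner except AttributeError) → 'K' (outer except RuntimeError) → 'N' (after the try/except). Output: QMKN

Answer: QMKN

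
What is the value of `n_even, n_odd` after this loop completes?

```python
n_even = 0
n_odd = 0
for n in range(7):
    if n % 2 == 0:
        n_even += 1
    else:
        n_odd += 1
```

Count evens and odds in range(7)
`n_even, n_odd` takes the values: (0, 0) → (1, 0) → (1, 1) → (2, 1) → (2, 2) → (3, 2) → (3, 3) → (4, 3)

Answer: 4, 3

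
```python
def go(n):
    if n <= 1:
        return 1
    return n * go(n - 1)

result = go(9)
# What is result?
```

go(9) = 9 * 8 * 7 * 6 * 5 * 4 * 3 * 2 * 1 = 362880

Answer: 362880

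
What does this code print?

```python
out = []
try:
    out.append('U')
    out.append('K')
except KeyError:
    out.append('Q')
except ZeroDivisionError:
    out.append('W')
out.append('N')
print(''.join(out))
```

Execution trace: 'U' (try body) → 'K' (try body, no exception) → 'N' (after the try/except). Output: UKN

Answer: UKN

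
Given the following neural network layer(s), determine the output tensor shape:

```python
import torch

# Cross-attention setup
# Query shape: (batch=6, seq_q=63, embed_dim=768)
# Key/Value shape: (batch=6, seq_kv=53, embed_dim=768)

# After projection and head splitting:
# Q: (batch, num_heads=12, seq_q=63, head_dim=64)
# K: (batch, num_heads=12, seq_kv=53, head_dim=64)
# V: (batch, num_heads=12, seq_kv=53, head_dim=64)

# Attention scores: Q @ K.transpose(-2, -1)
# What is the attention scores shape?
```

Input: (6, 63, 768) -> Output: (6, 12, 63, 53)

Answer: (6, 12, 63, 53)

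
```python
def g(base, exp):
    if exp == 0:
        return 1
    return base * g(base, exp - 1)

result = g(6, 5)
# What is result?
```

g(6, 5) = 6 * 6 * 6 * 6 * 6 = 7776

Answer: 7776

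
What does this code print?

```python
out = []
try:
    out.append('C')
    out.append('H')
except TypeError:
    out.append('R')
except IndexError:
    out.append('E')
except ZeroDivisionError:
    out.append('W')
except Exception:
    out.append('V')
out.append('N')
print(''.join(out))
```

Execution trace: 'C' (try body) → 'H' (try body, no exception) → 'N' (after the try/except). Output: CHN

Answer: CHN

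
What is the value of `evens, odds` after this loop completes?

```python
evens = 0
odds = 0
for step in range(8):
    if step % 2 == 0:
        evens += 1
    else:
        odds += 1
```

Count evens and odds in range(8)
`evens, odds` takes the values: (0, 0) → (1, 0) → (1, 1) → (2, 1) → (2, 2) → (3, 2) → (3, 3) → (4, 3) → (4, 4)

Answer: 4, 4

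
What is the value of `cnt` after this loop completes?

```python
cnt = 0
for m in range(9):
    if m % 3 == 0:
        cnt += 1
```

Count numbers divisible by 3 in range(9)
`cnt` takes the values: 0 → 1 → 2 → 3

Answer: 3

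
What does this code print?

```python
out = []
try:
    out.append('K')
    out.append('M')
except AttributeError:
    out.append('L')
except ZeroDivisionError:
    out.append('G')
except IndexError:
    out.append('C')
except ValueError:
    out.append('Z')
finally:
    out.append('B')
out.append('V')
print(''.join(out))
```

Execution trace: 'K' (try body) → 'M' (try body, no exception) → 'B' (finally) → 'V' (after the try/except). Output: KMBV

Answer: KMBV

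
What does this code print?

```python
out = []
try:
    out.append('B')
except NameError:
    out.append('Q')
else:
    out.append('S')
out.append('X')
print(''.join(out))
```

Execution trace: 'B' (try body, no exception) → 'S' (else) → 'X' (after the try/except). Output: BSX

Answer: BSX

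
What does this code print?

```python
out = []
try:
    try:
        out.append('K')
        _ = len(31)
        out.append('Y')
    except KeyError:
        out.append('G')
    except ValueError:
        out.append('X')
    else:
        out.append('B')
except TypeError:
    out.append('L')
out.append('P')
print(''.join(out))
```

Execution trace: 'K' (try body) → 'L' (outer except TypeError) → 'P' (after the try/except). Output: KLP

Answer: KLP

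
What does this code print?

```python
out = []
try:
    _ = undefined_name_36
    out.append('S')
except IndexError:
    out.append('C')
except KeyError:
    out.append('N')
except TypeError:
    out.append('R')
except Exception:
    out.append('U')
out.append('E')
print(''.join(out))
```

Execution trace: 'U' (except Exception) → 'E' (after the try/except). Output: UE

Answer: UE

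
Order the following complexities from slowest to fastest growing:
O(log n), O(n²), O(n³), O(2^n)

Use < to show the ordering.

Ordered by growth rate: O(log n) < O(n²) < O(n³) < O(2^n)

Answer: O(log n) < O(n²) < O(n³) < O(2^n)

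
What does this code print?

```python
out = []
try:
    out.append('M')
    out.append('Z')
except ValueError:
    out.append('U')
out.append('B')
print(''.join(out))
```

Execution trace: 'M' (try body) → 'Z' (try body, no exception) → 'B' (after the try/except). Output: MZB

Answer: MZB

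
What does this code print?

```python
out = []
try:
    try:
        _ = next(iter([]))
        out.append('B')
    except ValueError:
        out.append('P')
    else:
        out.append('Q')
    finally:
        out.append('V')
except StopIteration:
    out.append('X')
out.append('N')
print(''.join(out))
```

Execution trace: 'V' (finally) → 'X' (outer except StopIteration) → 'N' (after the try/except). Output: VXN

Answer: VXN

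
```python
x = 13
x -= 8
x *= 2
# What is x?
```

Trace:
`x = 13` → x = 13
`x -= 8` → x = 5
`x *= 2` → x = 10
So x = 10

Answer: 10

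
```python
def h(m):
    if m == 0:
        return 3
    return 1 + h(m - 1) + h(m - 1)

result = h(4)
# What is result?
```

h(m) = 1 + 2·h(m-1), h(0)=3. Closed form: (3+1)·2^4 - 1 = 63.

Answer: 63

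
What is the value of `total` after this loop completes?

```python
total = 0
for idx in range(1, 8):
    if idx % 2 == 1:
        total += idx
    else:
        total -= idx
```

Add odd, subtract even
`total` takes the values: 0 → 1 → -1 → 2 → -2 → 3 → -3 → 4

Answer: 4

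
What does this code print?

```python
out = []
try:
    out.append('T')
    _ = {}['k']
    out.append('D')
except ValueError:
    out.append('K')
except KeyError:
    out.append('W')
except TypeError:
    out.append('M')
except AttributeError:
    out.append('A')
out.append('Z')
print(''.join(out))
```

Execution trace: 'T' (try body) → 'W' (except KeyError) → 'Z' (after the try/except). Output: TWZ

Answer: TWZ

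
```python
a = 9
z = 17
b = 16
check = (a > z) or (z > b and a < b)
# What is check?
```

Trace:
`a = 9` → a = 9
`z = 17` → z = 17
`b = 16` → b = 16
`check = (a > z) or (z > b and a < b)` → check = True
So check = True

Answer: True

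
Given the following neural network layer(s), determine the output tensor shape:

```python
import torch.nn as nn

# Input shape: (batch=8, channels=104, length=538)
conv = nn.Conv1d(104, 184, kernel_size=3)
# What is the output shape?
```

Input: (8, 104, 538) -> Output: (8, 184, 536)

Answer: (8, 184, 536)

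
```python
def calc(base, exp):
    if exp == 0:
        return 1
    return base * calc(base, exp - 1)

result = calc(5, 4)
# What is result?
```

calc(5, 4) = 5 * 5 * 5 * 5 = 625

Answer: 625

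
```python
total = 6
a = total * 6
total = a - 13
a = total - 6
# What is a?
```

Trace:
`total = 6` → total = 6
`a = total * 6` → a = 36
`total = a - 13` → total = 23
`a = total - 6` → a = 17
So a = 17

Answer: 17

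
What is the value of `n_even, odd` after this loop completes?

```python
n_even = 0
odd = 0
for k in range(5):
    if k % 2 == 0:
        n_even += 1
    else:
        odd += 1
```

Count evens and odds in range(5)
`n_even, odd` takes the values: (0, 0) → (1, 0) → (1, 1) → (2, 1) → (2, 2) → (3, 2)

Answer: 3, 2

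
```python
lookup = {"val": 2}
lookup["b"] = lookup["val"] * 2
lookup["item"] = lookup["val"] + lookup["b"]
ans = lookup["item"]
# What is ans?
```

Trace:
`lookup = {"val": 2}` → lookup = {'val': 2}
`lookup["b"] = lookup["val"] * 2` → lookup = {'val': 2, 'b': 4}
`lookup["item"] = lookup["val"] + lookup["b"]` → lookup = {'val': 2, 'b': 4, 'item': 6}
`ans = lookup["item"]` → ans = 6
So ans = 6

Answer: 6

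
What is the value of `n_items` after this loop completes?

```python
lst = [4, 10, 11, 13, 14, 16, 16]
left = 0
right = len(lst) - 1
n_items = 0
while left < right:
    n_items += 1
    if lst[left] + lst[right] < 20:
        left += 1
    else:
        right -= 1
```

Steps to find pair summing to 20
`n_items` takes the values: 0 → 1 → 2 → 3 → 4 → 5 → 6

Answer: 6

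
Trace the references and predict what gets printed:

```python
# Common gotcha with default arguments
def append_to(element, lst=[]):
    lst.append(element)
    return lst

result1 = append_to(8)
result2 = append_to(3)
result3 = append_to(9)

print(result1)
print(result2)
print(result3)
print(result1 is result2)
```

Key concept: mutable default argument gotcha.
Step by step:
`result1 = append_to(8)` → result1 = [8]
`result2 = append_to(3)` → result1 = [8, 3] (same object as result2); result2 = [8, 3] (same object as result1)
`result3 = append_to(9)` → result1 = [8, 3, 9] (same object as result2, result3); result2 = [8, 3, 9] (same object as result1, result3); result3 = [8, 3, 9] (same object as result1, result2)
`print(result1)` → prints [8, 3, 9]
`print(result2)` → prints [8, 3, 9]
`print(result3)` → prints [8, 3, 9]
`print(result1 is result2)` → prints True

Answer:
[8, 3, 9]
[8, 3, 9]
[8, 3, 9]
True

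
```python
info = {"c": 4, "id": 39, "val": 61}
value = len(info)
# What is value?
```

Trace:
`info = {"c": 4, "id": 39, "val": 61}` → info = {'c': 4, 'id': 39, 'val': 61}
`value = len(info)` → value = 3
So value = 3

Answer: 3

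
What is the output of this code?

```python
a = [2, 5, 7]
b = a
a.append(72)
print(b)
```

Key concept: basic list aliasing.
Step by step:
`a = [2, 5, 7]` → a = [2, 5, 7]
`b = a` → b = [2, 5, 7] (same object as a)
`a.append(72)` → a = [2, 5, 7, 72] (same object as b); b = [2, 5, 7, 72] (same object as a)
`print(b)` → prints [2, 5, 7, 72]

Answer: [2, 5, 7, 72]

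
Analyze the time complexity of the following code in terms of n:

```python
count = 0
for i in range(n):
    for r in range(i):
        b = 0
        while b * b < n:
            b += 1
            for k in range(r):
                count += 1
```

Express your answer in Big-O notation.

Each loop level contributes: n × n × √n × n. Multiplying the contributions gives O(n^3√n).

Answer: O(n^3√n)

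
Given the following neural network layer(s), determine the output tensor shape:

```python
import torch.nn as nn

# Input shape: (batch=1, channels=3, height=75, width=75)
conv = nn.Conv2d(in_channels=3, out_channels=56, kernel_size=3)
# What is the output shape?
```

Input: (1, 3, 75, 75) -> Output: (1, 56, 73, 73)

Answer: (1, 56, 73, 73)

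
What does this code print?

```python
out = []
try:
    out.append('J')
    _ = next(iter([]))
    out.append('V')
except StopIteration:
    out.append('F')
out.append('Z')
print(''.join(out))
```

Execution trace: 'J' (try body) → 'F' (except StopIteration) → 'Z' (after the try/except). Output: JFZ

Answer: JFZ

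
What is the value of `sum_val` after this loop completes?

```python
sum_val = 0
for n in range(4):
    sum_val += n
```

Sum of 0 to 3 = 6
`sum_val` takes the values: 0 → 1 → 3 → 6

Answer: 6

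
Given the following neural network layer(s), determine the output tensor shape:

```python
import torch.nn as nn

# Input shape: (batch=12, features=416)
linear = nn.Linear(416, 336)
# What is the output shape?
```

Input: (12, 416) -> Output: (12, 336)

Answer: (12, 336)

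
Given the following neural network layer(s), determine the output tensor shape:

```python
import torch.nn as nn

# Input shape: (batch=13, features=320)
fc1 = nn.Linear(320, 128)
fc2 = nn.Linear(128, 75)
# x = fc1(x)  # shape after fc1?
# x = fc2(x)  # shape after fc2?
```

Input: (13, 320) -> after fc1: (13, 128) -> Output: (13, 75)

Answer: (13, 75)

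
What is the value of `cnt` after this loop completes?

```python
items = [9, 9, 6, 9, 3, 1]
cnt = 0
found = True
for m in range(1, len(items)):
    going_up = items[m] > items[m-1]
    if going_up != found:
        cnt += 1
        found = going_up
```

Count direction changes in [9, 9, 6, 9, 3, 1]
`cnt` takes the values: 0 → 1 → 2 → 3

Answer: 3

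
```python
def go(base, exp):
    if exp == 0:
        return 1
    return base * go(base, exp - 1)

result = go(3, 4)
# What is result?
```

go(3, 4) = 3 * 3 * 3 * 3 = 81

Answer: 81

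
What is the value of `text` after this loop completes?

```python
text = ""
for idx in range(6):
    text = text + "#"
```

Repeat '#' 6 times
`text` takes the values: "" → "#" → "##" → "###" → "####" → "#####" → "######"

Answer: "######"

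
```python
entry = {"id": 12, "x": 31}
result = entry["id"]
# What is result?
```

Trace:
`entry = {"id": 12, "x": 31}` → entry = {'id': 12, 'x': 31}
`result = entry["id"]` → result = 12
So result = 12

Answer: 12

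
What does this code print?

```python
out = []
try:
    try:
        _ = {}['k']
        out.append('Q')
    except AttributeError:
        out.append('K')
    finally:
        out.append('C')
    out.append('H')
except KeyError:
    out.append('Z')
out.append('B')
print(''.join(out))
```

Execution trace: 'C' (inner finally) → 'Z' (except KeyError) → 'B' (after the try/except). Output: CZB

Answer: CZB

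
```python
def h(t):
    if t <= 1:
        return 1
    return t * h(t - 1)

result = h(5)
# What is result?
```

h(5) = 5 * 4 * 3 * 2 * 1 = 120

Answer: 120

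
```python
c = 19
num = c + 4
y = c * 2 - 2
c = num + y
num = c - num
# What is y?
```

Trace:
`c = 19` → c = 19
`num = c + 4` → num = 23
`y = c * 2 - 2` → y = 36
`c = num + y` → c = 59
`num = c - num` → num = 36
So y = 36

Answer: 36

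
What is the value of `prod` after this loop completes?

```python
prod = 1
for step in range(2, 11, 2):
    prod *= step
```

Product of even numbers 2 to 10
`prod` takes the values: 1 → 2 → 8 → 48 → 384 → 3840

Answer: 3840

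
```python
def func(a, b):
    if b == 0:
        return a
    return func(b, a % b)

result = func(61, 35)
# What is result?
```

func(61, 35) -> func(35, 26) -> func(26, 9) -> func(9, 8) -> func(8, 1) -> func(1, 0) -> 1

Answer: 1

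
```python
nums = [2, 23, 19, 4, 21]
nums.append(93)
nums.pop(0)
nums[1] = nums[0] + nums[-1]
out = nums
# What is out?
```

Trace:
`nums = [2, 23, 19, 4, 21]` → nums = [2, 23, 19, 4, 21]
`nums.append(93)` → nums = [2, 23, 19, 4, 21, 93]
`nums.pop(0)` → nums = [23, 19, 4, 21, 93]
`nums[1] = nums[0] + nums[-1]` → nums = [23, 116, 4, 21, 93]
`out = nums` → out = [23, 116, 4, 21, 93]
So out = [23, 116, 4, 21, 93]

Answer: [23, 116, 4, 21, 93]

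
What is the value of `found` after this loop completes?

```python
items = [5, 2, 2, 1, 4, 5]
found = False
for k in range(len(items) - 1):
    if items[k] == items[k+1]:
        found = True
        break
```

Check consecutive duplicates in [5, 2, 2, 1, 4, 5]
`found` takes the values: False → True

Answer: True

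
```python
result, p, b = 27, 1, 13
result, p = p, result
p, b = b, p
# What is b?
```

Trace:
`result, p, b = 27, 1, 13` → result = 27; p = 1; b = 13
`result, p = p, result` → result = 1; p = 27
`p, b = b, p` → p = 13; b = 27
So b = 27

Answer: 27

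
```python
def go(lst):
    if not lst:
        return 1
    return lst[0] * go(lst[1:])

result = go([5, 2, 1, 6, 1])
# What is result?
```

Product over [5, 2, 1, 6, 1] = 5 * 2 * 1 * 6 * 1 = 60

Answer: 60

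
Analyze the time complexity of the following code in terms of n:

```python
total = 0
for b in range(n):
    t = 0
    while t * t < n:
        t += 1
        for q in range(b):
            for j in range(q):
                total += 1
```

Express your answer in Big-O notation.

Each loop level contributes: n × √n × n × n. Multiplying the contributions gives O(n^3√n).

Answer: O(n^3√n)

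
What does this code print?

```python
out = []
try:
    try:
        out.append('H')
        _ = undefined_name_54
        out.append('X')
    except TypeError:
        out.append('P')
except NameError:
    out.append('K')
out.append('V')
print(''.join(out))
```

Execution trace: 'H' (try body) → 'K' (outer except NameError) → 'V' (after the try/except). Output: HKV

Answer: HKV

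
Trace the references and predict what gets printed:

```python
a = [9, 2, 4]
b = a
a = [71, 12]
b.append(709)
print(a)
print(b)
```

Key concept: rebinding vs mutation: a is rebound to a new list, b still points at the original.
Step by step:
`a = [9, 2, 4]` → a = [9, 2, 4]
`b = a` → b = [9, 2, 4] (same object as a)
`a = [71, 12]` → a = [71, 12]
`b.append(709)` → b = [9, 2, 4, 709]
`print(a)` → prints [71, 12]
`print(b)` → prints [9, 2, 4, 709]

Answer:
[71, 12]
[9, 2, 4, 709]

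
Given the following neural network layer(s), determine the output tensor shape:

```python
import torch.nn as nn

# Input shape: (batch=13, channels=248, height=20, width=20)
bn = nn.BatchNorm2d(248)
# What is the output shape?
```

Input: (13, 248, 20, 20) -> Output: (13, 248, 20, 20)

Answer: (13, 248, 20, 20)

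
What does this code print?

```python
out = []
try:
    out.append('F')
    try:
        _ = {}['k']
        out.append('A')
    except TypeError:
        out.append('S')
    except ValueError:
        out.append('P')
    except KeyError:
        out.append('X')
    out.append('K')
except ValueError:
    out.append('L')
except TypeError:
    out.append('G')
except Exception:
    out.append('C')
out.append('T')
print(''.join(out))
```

Execution trace: 'F' (try body) → 'X' (inner except KeyError) → 'K' (try body, no exception) → 'T' (after the try/except). Output: FXKT

Answer: FXKT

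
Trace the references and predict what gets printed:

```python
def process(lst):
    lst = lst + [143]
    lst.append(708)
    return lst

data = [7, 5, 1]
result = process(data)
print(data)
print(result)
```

Key concept: rebinding parameter vs mutation.
Step by step:
`data = [7, 5, 1]` → data = [7, 5, 1]
`result = process(data)` → result = [7, 5, 1, 143, 708]
`print(data)` → prints [7, 5, 1]
`print(result)` → prints [7, 5, 1, 143, 708]

Answer:
[7, 5, 1]
[7, 5, 1, 143, 708]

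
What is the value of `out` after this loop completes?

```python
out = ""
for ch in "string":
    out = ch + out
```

Reverse 'string'
`out` takes the values: "" → "s" → "ts" → "rts" → "irts" → "nirts" → "gnirts"

Answer: "gnirts"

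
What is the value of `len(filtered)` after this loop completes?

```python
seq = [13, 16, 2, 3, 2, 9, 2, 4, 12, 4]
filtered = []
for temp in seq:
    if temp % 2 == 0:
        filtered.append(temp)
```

Count even numbers in [13, 16, 2, 3, 2, 9, 2, 4, 12, 4]
`filtered` takes the values: [] → [16] → [16, 2] → [16, 2, 2] → [16, 2, 2, 2] → [16, 2, 2, 2, 4] → [16, 2, 2, 2, 4, 12] → [16, 2, 2, 2, 4, 12, 4]
So `len(filtered)` = 7

Answer: 7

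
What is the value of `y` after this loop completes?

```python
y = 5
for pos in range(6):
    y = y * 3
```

Multiply by 3, 6 times: 5 * 3^6 = 3645
`y` takes the values: 5 → 15 → 45 → 135 → 405 → 1215 → 3645

Answer: 3645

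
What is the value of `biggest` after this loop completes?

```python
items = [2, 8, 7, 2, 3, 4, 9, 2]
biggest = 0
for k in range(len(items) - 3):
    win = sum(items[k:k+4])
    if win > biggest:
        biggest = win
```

Max sum of 4-element window in [2, 8, 7, 2, 3, 4, 9, 2]
`biggest` takes the values: 0 → 19 → 20

Answer: 20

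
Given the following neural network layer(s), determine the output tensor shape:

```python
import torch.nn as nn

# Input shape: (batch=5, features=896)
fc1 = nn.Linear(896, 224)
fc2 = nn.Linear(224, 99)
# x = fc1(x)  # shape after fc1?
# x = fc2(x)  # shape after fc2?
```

Input: (5, 896) -> after fc1: (5, 224) -> Output: (5, 99)

Answer: (5, 99)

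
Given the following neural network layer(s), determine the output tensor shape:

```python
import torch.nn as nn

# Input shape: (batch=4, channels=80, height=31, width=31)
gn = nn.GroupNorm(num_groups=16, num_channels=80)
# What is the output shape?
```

Input: (4, 80, 31, 31) -> Output: (4, 80, 31, 31)

Answer: (4, 80, 31, 31)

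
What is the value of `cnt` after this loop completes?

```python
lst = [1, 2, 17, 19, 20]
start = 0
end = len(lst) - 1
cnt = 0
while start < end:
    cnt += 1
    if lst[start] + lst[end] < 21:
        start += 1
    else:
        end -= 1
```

Steps to find pair summing to 21
`cnt` takes the values: 0 → 1 → 2 → 3 → 4

Answer: 4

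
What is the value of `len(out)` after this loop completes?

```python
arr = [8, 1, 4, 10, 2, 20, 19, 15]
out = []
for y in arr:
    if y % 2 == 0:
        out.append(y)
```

Count even numbers in [8, 1, 4, 10, 2, 20, 19, 15]
`out` takes the values: [] → [8] → [8, 4] → [8, 4, 10] → [8, 4, 10, 2] → [8, 4, 10, 2, 20]
So `len(out)` = 5

Answer: 5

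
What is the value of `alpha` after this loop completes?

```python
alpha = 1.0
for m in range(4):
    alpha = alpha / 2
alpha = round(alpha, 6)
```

Halving LR 4 times: 1 / 2^4
`alpha` takes the values: 1.0 → 0.5 → 0.25 → 0.125 → 0.0625

Answer: 0.0625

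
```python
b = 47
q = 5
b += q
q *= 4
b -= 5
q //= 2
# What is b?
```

Trace:
`b = 47` → b = 47
`q = 5` → q = 5
`b += q` → b = 52
`q *= 4` → q = 20
`b -= 5` → b = 47
`q //= 2` → q = 10
So b = 47

Answer: 47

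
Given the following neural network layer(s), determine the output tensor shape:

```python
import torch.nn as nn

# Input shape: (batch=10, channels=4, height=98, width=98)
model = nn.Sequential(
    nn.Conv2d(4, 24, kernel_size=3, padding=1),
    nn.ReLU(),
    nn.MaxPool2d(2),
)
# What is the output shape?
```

Input: (10, 4, 98, 98) -> after Conv2d: (10, 24, 98, 98) -> after ReLU: (10, 24, 98, 98) -> Output: (10, 24, 49, 49)

Answer: (10, 24, 49, 49)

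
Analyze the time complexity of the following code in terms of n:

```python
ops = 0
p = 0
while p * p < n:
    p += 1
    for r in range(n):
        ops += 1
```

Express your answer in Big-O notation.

Each loop level contributes: √n × n. Multiplying the contributions gives O(n√n).

Answer: O(n√n)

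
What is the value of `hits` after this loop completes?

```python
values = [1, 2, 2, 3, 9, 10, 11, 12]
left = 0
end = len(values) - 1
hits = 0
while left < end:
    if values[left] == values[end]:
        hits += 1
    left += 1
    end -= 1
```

Count matching pairs from ends
`hits` takes the values: 0

Answer: 0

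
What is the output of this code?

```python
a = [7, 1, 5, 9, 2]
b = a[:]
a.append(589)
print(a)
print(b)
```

Key concept: slice [:] creates copy.
Step by step:
`a = [7, 1, 5, 9, 2]` → a = [7, 1, 5, 9, 2]
`b = a[:]` → b = [7, 1, 5, 9, 2]
`a.append(589)` → a = [7, 1, 5, 9, 2, 589]
`print(a)` → prints [7, 1, 5, 9, 2, 589]
`print(b)` → prints [7, 1, 5, 9, 2]

Answer:
[7, 1, 5, 9, 2, 589]
[7, 1, 5, 9, 2]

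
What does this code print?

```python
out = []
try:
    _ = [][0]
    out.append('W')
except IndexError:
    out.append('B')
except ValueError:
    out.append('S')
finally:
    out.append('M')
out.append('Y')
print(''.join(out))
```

Execution trace: 'B' (except IndexError) → 'M' (finally) → 'Y' (after the try/except). Output: BMY

Answer: BMY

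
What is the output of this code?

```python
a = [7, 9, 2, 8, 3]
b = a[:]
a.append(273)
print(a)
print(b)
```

Key concept: slice [:] creates copy.
Step by step:
`a = [7, 9, 2, 8, 3]` → a = [7, 9, 2, 8, 3]
`b = a[:]` → b = [7, 9, 2, 8, 3]
`a.append(273)` → a = [7, 9, 2, 8, 3, 273]
`print(a)` → prints [7, 9, 2, 8, 3, 273]
`print(b)` → prints [7, 9, 2, 8, 3]

Answer:
[7, 9, 2, 8, 3, 273]
[7, 9, 2, 8, 3]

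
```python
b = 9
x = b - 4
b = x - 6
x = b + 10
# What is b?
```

Trace:
`b = 9` → b = 9
`x = b - 4` → x = 5
`b = x - 6` → b = -1
`x = b + 10` → x = 9
So b = -1

Answer: -1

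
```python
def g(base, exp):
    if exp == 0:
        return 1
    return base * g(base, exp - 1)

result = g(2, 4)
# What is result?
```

g(2, 4) = 2 * 2 * 2 * 2 = 16

Answer: 16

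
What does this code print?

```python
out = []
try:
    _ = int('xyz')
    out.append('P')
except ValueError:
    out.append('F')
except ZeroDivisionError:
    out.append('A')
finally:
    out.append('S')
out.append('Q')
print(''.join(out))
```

Execution trace: 'F' (except ValueError) → 'S' (finally) → 'Q' (after the try/except). Output: FSQ

Answer: FSQ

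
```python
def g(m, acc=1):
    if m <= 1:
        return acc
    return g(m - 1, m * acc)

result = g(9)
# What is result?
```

Accumulator trace (n, acc): (9, 1) -> (8, 9) -> (7, 72) -> (6, 504) -> (5, 3024) -> (4, 15120) -> (3, 60480) -> (2, 181440) -> (1, 362880) -> return 362880

Answer: 362880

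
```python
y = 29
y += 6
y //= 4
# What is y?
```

Trace:
`y = 29` → y = 29
`y += 6` → y = 35
`y //= 4` → y = 8
So y = 8

Answer: 8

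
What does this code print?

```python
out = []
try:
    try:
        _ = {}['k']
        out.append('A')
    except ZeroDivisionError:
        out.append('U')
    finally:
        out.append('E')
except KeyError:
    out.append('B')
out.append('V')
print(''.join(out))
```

Execution trace: 'E' (finally) → 'B' (outer except KeyError) → 'V' (after the try/except). Output: EBV

Answer: EBV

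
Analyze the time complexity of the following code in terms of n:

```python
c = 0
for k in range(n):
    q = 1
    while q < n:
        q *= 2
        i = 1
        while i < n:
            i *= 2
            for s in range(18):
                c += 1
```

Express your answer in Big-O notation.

Each loop level contributes: n × log n × log n × 1. Multiplying the contributions gives O(n log² n).

Answer: O(n log² n)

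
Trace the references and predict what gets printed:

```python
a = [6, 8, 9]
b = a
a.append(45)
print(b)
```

Key concept: basic list aliasing.
Step by step:
`a = [6, 8, 9]` → a = [6, 8, 9]
`b = a` → b = [6, 8, 9] (same object as a)
`a.append(45)` → a = [6, 8, 9, 45] (same object as b); b = [6, 8, 9, 45] (same object as a)
`print(b)` → prints [6, 8, 9, 45]

Answer: [6, 8, 9, 45]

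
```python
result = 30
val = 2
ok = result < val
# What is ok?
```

Trace:
`result = 30` → result = 30
`val = 2` → val = 2
`ok = result < val` → ok = False
So ok = False

Answer: False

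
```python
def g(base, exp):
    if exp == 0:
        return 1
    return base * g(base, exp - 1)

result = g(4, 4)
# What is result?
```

g(4, 4) = 4 * 4 * 4 * 4 = 256

Answer: 256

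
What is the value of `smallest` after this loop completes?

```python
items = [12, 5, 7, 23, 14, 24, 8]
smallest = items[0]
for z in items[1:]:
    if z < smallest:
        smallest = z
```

Minimum of [12, 5, 7, 23, 14, 24, 8]
`smallest` takes the values: 12 → 5

Answer: 5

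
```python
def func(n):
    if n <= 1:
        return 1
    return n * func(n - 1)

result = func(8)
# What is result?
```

func(8) = 8 * 7 * 6 * 5 * 4 * 3 * 2 * 1 = 40320

Answer: 40320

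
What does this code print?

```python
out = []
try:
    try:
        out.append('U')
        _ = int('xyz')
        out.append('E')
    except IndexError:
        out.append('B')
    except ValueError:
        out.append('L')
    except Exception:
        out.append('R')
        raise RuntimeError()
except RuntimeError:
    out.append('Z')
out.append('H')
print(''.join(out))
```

Execution trace: 'U' (try body) → 'L' (except ValueError) → 'H' (after the try/except). Output: ULH

Answer: ULH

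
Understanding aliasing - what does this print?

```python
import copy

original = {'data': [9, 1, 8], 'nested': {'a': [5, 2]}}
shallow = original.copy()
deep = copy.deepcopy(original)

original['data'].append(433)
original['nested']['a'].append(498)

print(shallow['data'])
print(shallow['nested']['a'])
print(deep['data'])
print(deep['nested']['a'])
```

Key concept: comparing shallow vs deep copy.
Step by step:
`original = {'data': [9, 1, 8], 'nested': {'a': [5, 2]}}` → original = {'data': [9, 1, 8], 'nested': {'a': [5, 2]}}
`shallow = original.copy()` → shallow = {'data': [9, 1, 8], 'nested': {'a': [5, 2]}}
`deep = copy.deepcopy(original)` → deep = {'data': [9, 1, 8], 'nested': {'a': [5, 2]}}
`original['data'].append(433)` → original = {'data': [9, 1, 8, 433], 'nested': {'a': [5, 2]}}; shallow = {'data': [9, 1, 8, 433], 'nested': {'a': [5, 2]}}
`original['nested']['a'].append(498)` → original = {'data': [9, 1, 8, 433], 'nested': {'a': [5, 2, 498]}}; shallow = {'data': [9, 1, 8, 433], 'nested': {'a': [5, 2, 498]}}
`print(shallow['data'])` → prints [9, 1, 8, 433]
`print(shallow['nested']['a'])` → prints [5, 2, 498]
`print(deep['data'])` → prints [9, 1, 8]
`print(deep['nested']['a'])` → prints [5, 2]

Answer:
[9, 1, 8, 433]
[5, 2, 498]
[9, 1, 8]
[5, 2]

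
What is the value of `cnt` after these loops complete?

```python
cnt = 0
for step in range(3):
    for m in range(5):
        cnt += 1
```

3 * 5 = 15
`cnt` takes the values: 0 → 1 → 2 → 3 → 4 → 5 → 6 → 7 → 8 → 9 → 10 → 11 → 12 → 13 → 14 → 15

Answer: 15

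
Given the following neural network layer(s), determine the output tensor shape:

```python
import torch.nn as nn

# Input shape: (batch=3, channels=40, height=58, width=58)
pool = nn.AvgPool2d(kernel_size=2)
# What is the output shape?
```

Input: (3, 40, 58, 58) -> Output: (3, 40, 29, 29)

Answer: (3, 40, 29, 29)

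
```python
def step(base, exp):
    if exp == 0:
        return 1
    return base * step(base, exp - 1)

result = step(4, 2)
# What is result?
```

step(4, 2) = 4 * 4 = 16

Answer: 16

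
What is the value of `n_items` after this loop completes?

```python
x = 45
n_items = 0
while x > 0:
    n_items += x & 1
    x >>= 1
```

Count set bits in 45 (binary: 0b101101)
`n_items` takes the values: 0 → 1 → 2 → 3 → 4

Answer: 4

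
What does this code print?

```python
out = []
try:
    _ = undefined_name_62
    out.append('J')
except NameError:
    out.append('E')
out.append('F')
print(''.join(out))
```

Execution trace: 'E' (except NameError) → 'F' (after the try/except). Output: EF

Answer: EF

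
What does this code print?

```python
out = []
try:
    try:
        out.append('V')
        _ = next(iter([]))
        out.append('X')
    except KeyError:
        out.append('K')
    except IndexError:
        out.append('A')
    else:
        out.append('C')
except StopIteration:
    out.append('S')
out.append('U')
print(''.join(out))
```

Execution trace: 'V' (try body) → 'S' (outer except StopIteration) → 'U' (after the try/except). Output: VSU

Answer: VSU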